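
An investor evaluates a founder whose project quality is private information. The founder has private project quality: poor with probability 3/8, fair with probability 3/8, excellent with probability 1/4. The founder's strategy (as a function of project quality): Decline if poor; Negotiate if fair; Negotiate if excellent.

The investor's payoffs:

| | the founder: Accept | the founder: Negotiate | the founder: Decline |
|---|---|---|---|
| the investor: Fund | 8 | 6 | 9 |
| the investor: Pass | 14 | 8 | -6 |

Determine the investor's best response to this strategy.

Fund

Compute the investor's expected payoff for each action, taking the expectation over the founder's type.
E[Fund] = 3/8·(9) + 3/8·(6) + 1/4·(6) = 57/8
E[Pass] = 3/8·(-6) + 3/8·(8) + 1/4·(8) = 11/4
Best response: Fund (57/8 is the largest).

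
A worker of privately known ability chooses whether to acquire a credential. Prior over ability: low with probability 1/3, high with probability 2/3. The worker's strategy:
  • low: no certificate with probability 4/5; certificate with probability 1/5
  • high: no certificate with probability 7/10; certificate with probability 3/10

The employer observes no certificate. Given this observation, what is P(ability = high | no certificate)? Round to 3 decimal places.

0.636

P(no certificate) = (1/3)·(4/5) + (2/3)·(7/10) = 11/15
P(high | no certificate) = ((2/3)·(7/10)) / (11/15) = (7/15) / (11/15) = 7/11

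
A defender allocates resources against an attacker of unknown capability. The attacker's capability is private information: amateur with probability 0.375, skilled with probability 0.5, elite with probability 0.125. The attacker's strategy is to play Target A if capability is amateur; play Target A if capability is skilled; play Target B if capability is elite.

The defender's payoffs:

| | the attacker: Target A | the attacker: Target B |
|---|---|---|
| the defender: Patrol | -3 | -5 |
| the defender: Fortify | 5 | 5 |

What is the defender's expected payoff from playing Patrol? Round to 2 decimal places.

-3.25

E[Patrol] = 0.375·(-3) + 0.5·(-3) + 0.125·(-5) = (-1.125) + (-1.5) + (-0.625) = -3.25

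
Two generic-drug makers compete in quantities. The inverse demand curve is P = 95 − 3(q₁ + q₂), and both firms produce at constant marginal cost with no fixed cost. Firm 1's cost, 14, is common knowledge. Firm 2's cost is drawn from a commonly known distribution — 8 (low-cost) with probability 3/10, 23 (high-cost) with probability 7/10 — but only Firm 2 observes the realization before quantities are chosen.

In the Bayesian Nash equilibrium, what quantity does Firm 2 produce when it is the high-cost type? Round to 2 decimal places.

7.25

Each type of Firm 2 best-responds to q₁; Firm 1 best-responds to the expected q₂ over Firm 2's types.
Firm 2 with cost c maximizes (95 − 3(q₁+q₂) − c)·q₂, giving q₂(c) = (95 − c − 3q₁)/6.
E[c₂] = 3/10·8 + 7/10·23 = 18.5
Firm 1's FOC against E[q₂] yields q₁ = (95 − 2·14 + E[c₂])/9 = (95 − 28 + 18.5)/9 = 9.5.
q₂(high-cost) = (95 − 23 − 3·9.5)/6 = 7.25.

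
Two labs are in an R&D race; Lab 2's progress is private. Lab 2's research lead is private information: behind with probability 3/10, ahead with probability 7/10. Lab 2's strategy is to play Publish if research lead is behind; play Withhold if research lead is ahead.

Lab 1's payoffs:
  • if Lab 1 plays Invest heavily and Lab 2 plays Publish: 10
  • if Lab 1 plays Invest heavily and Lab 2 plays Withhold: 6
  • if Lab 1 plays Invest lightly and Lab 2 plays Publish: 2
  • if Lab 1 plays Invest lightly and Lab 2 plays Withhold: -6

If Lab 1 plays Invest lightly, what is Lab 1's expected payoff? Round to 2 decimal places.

-3.60

E[Invest lightly] = 3/10·2 + 7/10·(-6) = 3/5 + (-21/5) = -18/5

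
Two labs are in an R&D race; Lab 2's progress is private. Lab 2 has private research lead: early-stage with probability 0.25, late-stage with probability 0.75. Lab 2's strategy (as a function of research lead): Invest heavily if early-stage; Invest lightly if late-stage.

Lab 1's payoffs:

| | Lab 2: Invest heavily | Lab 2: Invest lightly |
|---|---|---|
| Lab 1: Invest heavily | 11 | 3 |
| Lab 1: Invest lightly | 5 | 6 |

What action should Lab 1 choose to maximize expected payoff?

Compute Lab 1's expected payoff for each action, taking the expectation over Lab 2's type.
E[Invest heavily] = 0.25·(11) + 0.75·(3) = 5
E[Invest lightly] = 0.25·(5) + 0.75·(6) = 5.75
Best response: Invest lightly (5.75 is the largest).

Invest lightly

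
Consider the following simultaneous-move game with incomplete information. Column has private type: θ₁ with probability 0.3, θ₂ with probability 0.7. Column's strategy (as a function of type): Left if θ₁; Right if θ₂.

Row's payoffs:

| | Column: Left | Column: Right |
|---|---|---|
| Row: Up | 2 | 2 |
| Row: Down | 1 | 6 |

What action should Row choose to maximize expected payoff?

Down

Compute Row's expected payoff for each action, taking the expectation over Column's type.
E[Up] = 0.3·(2) + 0.7·(2) = 2
E[Down] = 0.3·(1) + 0.7·(6) = 4.5
Best response: Down (4.5 is the largest).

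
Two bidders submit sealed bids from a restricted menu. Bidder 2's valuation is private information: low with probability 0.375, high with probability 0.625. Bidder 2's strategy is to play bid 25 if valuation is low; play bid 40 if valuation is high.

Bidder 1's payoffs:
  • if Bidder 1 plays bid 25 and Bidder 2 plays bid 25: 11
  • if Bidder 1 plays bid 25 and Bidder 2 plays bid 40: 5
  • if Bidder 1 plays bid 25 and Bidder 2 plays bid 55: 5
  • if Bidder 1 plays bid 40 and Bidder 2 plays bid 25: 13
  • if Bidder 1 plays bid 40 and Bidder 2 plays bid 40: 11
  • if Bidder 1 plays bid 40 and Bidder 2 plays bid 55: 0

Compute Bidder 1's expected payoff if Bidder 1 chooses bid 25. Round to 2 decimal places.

7.25

Take the expectation over Bidder 2's valuation, weighting each type's action by its prior probability.
E[bid 25] = 0.375·11 + 0.625·5 = 4.125 + 3.125 = 7.25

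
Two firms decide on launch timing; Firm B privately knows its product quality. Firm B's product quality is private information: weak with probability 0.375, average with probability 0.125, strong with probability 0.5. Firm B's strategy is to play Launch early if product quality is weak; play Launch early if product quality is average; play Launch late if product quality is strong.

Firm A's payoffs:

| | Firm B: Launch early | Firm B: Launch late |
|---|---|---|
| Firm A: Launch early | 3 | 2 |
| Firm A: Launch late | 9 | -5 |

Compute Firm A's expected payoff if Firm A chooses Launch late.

Take the expectation over Firm B's product quality, weighting each type's action by its prior probability.
E[Launch late] = 0.375·9 + 0.125·9 + 0.5·(-5) = 3.375 + 1.125 + (-2.5) = 2

2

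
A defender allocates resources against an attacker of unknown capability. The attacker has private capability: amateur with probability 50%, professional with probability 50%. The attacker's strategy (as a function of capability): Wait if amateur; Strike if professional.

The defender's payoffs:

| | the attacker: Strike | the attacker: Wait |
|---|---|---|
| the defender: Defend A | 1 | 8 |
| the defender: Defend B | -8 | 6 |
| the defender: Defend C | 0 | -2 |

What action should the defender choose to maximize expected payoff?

E[Defend A] = 0.5·(8) + 0.5·(1) = 4.5
E[Defend B] = 0.5·(6) + 0.5·(-8) = -1
E[Defend C] = 0.5·(-2) + 0.5·(0) = -1
Best response: Defend A (4.5 is the largest).

Defend A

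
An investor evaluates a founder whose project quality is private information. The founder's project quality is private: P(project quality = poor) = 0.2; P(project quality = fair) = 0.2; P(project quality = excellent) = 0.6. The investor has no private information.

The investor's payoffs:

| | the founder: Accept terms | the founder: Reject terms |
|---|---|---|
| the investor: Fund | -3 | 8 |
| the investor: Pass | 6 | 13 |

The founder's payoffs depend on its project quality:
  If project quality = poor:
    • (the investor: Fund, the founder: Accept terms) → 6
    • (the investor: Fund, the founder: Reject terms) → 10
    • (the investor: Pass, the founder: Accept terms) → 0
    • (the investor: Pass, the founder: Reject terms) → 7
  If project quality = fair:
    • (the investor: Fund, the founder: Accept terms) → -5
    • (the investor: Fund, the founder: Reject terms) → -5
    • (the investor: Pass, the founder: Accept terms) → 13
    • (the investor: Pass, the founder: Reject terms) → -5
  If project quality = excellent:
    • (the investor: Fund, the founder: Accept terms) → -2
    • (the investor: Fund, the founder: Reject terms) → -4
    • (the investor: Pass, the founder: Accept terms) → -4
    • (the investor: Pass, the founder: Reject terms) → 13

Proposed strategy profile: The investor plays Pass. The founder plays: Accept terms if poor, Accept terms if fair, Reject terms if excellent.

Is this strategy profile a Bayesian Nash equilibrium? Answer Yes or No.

The investor plays Pass: E[Pass] = 0.2·(6) + 0.2·(6) + 0.6·(13) = 10.2; E[Fund] = 3.6. Best-responding. ✓
The founder (project quality poor), facing Pass: Accept terms gives 0, Reject terms gives 7. Proposed Accept terms is not best — profitable deviation exists. ✗
The founder (project quality fair), facing Pass: Accept terms gives 13, Reject terms gives -5. Proposed Accept terms is best. ✓
The founder (project quality excellent), facing Pass: Accept terms gives -4, Reject terms gives 13. Proposed Reject terms is best. ✓

No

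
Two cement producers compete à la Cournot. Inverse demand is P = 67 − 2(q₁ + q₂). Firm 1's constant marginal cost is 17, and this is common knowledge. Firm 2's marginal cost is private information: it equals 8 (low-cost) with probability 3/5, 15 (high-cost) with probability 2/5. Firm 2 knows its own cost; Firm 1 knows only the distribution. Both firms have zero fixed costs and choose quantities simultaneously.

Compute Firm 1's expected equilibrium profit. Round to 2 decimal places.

Firm 2 with cost c maximizes (67 − 2(q₁+q₂) − c)·q₂, giving q₂(c) = (67 − c − 2q₁)/4.
E[c₂] = 3/5·8 + 2/5·15 = 10.8
Firm 1's FOC against E[q₂] yields q₁ = (67 − 2·17 + E[c₂])/6 = (67 − 34 + 10.8)/6 = 7.3.
E[P] = 67 − 2·(q₁ + E[q₂]) = 31.6; Firm 1's expected profit = (E[P] − 17)·q₁ = (31.6 − 17)·7.3 = 106.58.

106.58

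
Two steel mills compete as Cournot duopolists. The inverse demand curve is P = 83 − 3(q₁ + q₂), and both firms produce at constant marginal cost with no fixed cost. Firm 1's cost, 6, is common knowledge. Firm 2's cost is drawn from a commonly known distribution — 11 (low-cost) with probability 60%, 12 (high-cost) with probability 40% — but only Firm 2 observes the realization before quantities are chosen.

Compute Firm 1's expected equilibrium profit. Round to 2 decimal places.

Firm 2 with cost c maximizes (83 − 3(q₁+q₂) − c)·q₂, giving q₂(c) = (83 − c − 3q₁)/6.
E[c₂] = 0.6·11 + 0.4·12 = 11.4
Firm 1's FOC against E[q₂] yields q₁ = (83 − 2·6 + E[c₂])/9 = (83 − 12 + 11.4)/9 = 9.15556.
E[P] = 83 − 3·(q₁ + E[q₂]) = 33.4667; Firm 1's expected profit = (E[P] − 6)·q₁ = (33.4667 − 6)·9.15556 = 251.473.

251.47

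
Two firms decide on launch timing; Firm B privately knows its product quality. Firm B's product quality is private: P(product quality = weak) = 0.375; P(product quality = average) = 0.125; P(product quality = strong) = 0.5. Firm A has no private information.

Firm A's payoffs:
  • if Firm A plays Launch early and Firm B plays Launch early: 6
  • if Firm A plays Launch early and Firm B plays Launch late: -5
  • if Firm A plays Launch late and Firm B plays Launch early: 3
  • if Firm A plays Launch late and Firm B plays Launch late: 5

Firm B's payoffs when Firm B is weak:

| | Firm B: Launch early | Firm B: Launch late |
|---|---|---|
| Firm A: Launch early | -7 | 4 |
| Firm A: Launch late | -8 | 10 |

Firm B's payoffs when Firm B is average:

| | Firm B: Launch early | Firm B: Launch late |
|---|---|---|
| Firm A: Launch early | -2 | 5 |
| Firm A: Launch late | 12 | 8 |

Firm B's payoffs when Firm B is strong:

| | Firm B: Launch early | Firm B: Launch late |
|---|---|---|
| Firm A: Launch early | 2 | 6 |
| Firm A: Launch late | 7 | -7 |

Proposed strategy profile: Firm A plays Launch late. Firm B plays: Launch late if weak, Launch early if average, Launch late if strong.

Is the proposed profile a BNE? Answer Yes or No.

A profile is a BNE iff every type of every player is best-responding given beliefs about the other side.
Firm A plays Launch late: E[Launch late] = 0.375·(5) + 0.125·(3) + 0.5·(5) = 4.75; E[Launch early] = -3.625. Best-responding. ✓
Firm B (product quality weak), facing Launch late: Launch early gives -8, Launch late gives 10. Proposed Launch late is best. ✓
Firm B (product quality average), facing Launch late: Launch early gives 12, Launch late gives 8. Proposed Launch early is best. ✓
Firm B (product quality strong), facing Launch late: Launch early gives 7, Launch late gives -7. Proposed Launch late is not best — profitable deviation exists. ✗

No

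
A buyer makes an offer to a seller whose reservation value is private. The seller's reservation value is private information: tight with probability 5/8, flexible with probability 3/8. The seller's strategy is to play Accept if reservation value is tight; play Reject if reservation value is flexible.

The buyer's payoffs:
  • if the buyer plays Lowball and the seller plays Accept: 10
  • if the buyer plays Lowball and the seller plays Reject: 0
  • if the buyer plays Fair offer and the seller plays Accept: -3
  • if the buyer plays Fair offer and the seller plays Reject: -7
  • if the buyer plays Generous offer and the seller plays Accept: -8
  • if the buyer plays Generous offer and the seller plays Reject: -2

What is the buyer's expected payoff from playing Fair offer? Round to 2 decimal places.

-4.50

Take the expectation over the seller's reservation value, weighting each type's action by its prior probability.
E[Fair offer] = 5/8·(-3) + 3/8·(-7) = (-15/8) + (-21/8) = -9/2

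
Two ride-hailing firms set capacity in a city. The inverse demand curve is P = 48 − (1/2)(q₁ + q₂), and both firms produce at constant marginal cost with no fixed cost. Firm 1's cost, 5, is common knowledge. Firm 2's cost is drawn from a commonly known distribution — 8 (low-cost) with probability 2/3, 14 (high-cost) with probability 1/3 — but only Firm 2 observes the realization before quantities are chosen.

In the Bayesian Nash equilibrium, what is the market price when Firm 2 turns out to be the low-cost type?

20

Firm 2 with cost c maximizes (48 − (1/2)(q₁+q₂) − c)·q₂, giving q₂(c) = (48 − c − (1/2)q₁).
E[c₂] = 2/3·8 + 1/3·14 = 10
Firm 1's FOC against E[q₂] yields q₁ = (48 − 2·5 + E[c₂])/(3/2) = (48 − 10 + 10)/(3/2) = 32.
q₂(low-cost) = 24, so P = 48 − (1/2)·(32 + 24) = 20.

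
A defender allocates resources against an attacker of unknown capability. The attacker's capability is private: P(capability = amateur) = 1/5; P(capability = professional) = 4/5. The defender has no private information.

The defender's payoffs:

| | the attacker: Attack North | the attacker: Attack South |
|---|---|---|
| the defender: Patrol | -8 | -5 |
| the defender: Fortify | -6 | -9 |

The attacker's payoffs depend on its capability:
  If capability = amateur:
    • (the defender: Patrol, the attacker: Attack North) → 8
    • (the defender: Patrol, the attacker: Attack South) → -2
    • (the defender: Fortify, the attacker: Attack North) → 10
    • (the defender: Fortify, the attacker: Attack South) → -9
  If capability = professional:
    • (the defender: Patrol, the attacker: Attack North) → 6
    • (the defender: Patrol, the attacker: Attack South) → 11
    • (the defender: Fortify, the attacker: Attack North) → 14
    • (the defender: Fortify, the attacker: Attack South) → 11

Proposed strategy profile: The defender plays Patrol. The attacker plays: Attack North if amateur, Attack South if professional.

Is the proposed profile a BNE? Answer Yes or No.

Yes

The defender plays Patrol: E[Patrol] = 1/5·(-8) + 4/5·(-5) = -28/5; E[Fortify] = -42/5. Best-responding. ✓
The attacker (capability amateur), facing Patrol: Attack North gives 8, Attack South gives -2. Proposed Attack North is best. ✓
The attacker (capability professional), facing Patrol: Attack North gives 6, Attack South gives 11. Proposed Attack South is best. ✓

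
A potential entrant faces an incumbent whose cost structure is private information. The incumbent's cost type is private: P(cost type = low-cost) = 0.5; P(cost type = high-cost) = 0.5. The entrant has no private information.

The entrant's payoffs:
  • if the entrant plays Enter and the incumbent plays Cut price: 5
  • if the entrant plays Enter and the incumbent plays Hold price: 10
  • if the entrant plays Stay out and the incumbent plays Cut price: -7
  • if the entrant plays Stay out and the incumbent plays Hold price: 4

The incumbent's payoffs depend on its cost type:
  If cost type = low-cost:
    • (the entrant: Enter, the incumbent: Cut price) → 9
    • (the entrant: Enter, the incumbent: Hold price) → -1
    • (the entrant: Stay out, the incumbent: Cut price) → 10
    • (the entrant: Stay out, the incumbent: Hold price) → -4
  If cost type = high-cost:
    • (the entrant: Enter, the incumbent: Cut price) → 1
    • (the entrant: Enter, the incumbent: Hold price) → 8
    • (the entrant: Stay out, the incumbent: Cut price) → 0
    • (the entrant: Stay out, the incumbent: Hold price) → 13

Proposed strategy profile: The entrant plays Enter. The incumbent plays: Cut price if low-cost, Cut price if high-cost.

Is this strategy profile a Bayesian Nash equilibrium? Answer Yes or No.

No

The entrant plays Enter: E[Enter] = 0.5·(5) + 0.5·(5) = 5; E[Stay out] = -7. Best-responding. ✓
The incumbent (cost type low-cost), facing Enter: Cut price gives 9, Hold price gives -1. Proposed Cut price is best. ✓
The incumbent (cost type high-cost), facing Enter: Cut price gives 1, Hold price gives 8. Proposed Cut price is not best — profitable deviation exists. ✗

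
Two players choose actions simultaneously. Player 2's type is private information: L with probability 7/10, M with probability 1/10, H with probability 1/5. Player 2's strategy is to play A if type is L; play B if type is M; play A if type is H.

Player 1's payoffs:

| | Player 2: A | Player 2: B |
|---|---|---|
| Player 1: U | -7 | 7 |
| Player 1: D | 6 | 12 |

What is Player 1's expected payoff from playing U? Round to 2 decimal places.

-5.60

E[U] = 7/10·(-7) + 1/10·7 + 1/5·(-7) = (-49/10) + 7/10 + (-7/5) = -28/5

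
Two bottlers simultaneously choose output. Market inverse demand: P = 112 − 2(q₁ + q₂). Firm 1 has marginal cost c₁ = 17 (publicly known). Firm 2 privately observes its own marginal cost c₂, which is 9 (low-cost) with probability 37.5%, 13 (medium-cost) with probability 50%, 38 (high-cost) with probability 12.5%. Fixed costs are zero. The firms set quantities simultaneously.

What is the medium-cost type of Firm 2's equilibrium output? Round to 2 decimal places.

Firm 2 with cost c maximizes (112 − 2(q₁+q₂) − c)·q₂, giving q₂(c) = (112 − c − 2q₁)/4.
E[c₂] = 0.375·9 + 0.5·13 + 0.125·38 = 14.625
Firm 1's FOC against E[q₂] yields q₁ = (112 − 2·17 + E[c₂])/6 = (112 − 34 + 14.625)/6 = 15.4375.
q₂(medium-cost) = (112 − 13 − 2·15.4375)/4 = 17.0312.

17.03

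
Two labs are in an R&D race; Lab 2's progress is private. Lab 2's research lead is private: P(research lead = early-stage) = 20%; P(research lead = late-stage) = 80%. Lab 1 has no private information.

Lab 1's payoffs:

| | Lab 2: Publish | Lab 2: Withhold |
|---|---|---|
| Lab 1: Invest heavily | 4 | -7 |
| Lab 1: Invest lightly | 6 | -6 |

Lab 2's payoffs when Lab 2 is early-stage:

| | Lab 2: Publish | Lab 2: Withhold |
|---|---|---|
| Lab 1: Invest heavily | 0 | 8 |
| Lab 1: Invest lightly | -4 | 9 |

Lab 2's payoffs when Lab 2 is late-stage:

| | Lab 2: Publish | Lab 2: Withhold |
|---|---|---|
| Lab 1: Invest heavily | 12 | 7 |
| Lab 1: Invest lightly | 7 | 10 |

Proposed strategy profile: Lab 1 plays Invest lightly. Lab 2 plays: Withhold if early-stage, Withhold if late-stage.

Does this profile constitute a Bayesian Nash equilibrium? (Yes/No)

Lab 1 plays Invest lightly: E[Invest lightly] = 0.2·(-6) + 0.8·(-6) = -6; E[Invest heavily] = -7. Best-responding. ✓
Lab 2 (research lead early-stage), facing Invest lightly: Publish gives -4, Withhold gives 9. Proposed Withhold is best. ✓
Lab 2 (research lead late-stage), facing Invest lightly: Publish gives 7, Withhold gives 10. Proposed Withhold is best. ✓

Yes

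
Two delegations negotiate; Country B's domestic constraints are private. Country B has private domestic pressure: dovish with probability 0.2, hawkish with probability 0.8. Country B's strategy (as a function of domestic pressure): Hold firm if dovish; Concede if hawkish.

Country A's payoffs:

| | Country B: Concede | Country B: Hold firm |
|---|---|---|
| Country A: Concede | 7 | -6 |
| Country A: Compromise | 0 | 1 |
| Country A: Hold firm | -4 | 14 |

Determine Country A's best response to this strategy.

Concede

E[Concede] = 0.2·(-6) + 0.8·(7) = 4.4
E[Compromise] = 0.2·(1) + 0.8·(0) = 0.2
E[Hold firm] = 0.2·(14) + 0.8·(-4) = -0.4
Best response: Concede (4.4 is the largest).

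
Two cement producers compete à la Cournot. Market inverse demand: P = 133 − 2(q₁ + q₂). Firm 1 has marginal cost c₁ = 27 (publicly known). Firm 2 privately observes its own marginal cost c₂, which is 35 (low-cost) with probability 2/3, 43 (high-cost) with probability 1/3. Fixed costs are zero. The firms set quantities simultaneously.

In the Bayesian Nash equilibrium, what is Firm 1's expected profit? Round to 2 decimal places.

756.17

Firm 2 with cost c maximizes (133 − 2(q₁+q₂) − c)·q₂, giving q₂(c) = (133 − c − 2q₁)/4.
E[c₂] = 2/3·35 + 1/3·43 = 37.6667
Firm 1's FOC against E[q₂] yields q₁ = (133 − 2·27 + E[c₂])/6 = (133 − 54 + 37.6667)/6 = 19.4444.
E[P] = 133 − 2·(q₁ + E[q₂]) = 65.8889; Firm 1's expected profit = (E[P] − 27)·q₁ = (65.8889 − 27)·19.4444 = 756.173.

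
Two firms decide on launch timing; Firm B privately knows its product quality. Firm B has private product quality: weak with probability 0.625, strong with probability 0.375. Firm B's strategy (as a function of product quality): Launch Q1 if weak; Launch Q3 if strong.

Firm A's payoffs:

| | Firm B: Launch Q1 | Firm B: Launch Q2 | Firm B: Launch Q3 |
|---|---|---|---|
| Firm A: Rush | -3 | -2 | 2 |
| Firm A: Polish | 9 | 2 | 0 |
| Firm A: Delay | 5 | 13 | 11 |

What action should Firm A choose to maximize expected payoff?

E[Rush] = 0.625·(-3) + 0.375·(2) = -1.125
E[Polish] = 0.625·(9) + 0.375·(0) = 5.625
E[Delay] = 0.625·(5) + 0.375·(11) = 7.25
Best response: Delay (7.25 is the largest).

Delay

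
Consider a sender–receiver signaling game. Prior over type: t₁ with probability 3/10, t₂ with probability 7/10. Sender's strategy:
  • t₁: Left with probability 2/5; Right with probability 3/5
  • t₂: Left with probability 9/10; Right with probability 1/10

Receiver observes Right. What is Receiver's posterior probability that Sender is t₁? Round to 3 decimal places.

P(Right) = (3/10)·(3/5) + (7/10)·(1/10) = 1/4
P(t₁ | Right) = ((3/10)·(3/5)) / (1/4) = (9/50) / (1/4) = 18/25

0.720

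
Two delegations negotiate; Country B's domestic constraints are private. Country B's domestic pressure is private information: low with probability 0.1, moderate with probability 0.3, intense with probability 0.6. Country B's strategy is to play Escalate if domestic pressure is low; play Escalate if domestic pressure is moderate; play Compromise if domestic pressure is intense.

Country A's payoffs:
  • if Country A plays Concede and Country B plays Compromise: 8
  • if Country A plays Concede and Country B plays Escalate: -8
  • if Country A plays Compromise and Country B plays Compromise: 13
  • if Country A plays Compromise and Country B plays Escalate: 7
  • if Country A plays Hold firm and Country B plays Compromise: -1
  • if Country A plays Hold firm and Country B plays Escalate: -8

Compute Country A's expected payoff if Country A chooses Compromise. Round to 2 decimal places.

10.60

E[Compromise] = 0.1·7 + 0.3·7 + 0.6·13 = 0.7 + 2.1 + 7.8 = 10.6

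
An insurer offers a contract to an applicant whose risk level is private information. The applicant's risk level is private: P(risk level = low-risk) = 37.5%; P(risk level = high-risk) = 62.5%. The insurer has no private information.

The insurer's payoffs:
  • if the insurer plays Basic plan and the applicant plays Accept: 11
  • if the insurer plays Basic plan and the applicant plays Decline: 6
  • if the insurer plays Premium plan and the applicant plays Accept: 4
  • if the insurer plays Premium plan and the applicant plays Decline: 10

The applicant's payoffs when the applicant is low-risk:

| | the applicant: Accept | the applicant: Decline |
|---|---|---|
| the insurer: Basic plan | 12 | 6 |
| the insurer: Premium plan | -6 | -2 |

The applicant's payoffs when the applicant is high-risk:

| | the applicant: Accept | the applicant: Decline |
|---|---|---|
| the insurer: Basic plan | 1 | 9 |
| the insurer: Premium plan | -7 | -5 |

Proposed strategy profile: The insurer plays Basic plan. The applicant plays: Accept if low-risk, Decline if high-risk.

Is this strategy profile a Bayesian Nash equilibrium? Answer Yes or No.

The insurer plays Basic plan: E[Basic plan] = 0.375·(11) + 0.625·(6) = 7.875; E[Premium plan] = 7.75. Best-responding. ✓
The applicant (risk level low-risk), facing Basic plan: Accept gives 12, Decline gives 6. Proposed Accept is best. ✓
The applicant (risk level high-risk), facing Basic plan: Accept gives 1, Decline gives 9. Proposed Decline is best. ✓

Yes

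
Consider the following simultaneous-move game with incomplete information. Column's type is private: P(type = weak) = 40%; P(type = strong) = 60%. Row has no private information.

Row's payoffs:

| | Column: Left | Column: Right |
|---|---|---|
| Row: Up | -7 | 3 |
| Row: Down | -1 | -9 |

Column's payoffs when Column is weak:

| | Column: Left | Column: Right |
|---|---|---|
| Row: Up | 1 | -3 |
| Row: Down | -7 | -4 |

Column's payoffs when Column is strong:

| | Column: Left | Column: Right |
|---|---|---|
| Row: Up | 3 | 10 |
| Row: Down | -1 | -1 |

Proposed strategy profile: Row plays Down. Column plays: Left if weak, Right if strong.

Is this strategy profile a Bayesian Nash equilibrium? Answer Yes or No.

Row plays Down: E[Down] = 0.4·(-1) + 0.6·(-9) = -5.8; E[Up] = -1. Not best-responding. ✗
Column (type weak), facing Down: Left gives -7, Right gives -4. Proposed Left is not best — profitable deviation exists. ✗
Column (type strong), facing Down: Left gives -1, Right gives -1. Proposed Right is best. ✓

No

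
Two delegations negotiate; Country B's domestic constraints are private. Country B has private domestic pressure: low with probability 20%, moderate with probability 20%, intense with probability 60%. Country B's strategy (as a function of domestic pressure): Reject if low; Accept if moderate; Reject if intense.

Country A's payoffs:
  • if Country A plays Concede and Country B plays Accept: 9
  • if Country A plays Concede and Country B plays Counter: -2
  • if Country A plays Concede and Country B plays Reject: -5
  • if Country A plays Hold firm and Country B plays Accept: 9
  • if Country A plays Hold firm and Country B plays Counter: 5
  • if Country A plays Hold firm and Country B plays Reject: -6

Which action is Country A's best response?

Compute Country A's expected payoff for each action, taking the expectation over Country B's type.
E[Concede] = 0.2·(-5) + 0.2·(9) + 0.6·(-5) = -2.2
E[Hold firm] = 0.2·(-6) + 0.2·(9) + 0.6·(-6) = -3
Best response: Concede (-2.2 is the largest).

Concede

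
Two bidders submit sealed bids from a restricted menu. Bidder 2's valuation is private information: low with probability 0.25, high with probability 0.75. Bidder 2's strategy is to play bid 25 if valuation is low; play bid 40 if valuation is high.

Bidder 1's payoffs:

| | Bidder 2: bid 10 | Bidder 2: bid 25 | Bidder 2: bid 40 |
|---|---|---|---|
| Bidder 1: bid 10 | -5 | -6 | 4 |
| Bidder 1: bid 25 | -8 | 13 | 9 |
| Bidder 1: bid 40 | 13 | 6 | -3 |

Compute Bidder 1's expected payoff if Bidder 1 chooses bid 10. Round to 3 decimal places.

1.500

E[bid 10] = 0.25·(-6) + 0.75·4 = (-1.5) + 3 = 1.5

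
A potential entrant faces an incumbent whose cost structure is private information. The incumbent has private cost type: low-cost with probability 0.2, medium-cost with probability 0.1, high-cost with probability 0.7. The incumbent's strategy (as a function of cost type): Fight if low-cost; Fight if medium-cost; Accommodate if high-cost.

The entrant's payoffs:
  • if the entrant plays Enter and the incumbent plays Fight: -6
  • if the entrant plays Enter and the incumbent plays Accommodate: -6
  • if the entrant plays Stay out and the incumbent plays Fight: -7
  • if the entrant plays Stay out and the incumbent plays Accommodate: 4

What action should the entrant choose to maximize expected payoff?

Stay out

Compute the entrant's expected payoff for each action, taking the expectation over the incumbent's type.
E[Enter] = 0.2·(-6) + 0.1·(-6) + 0.7·(-6) = -6
E[Stay out] = 0.2·(-7) + 0.1·(-7) + 0.7·(4) = 0.7
Best response: Stay out (0.7 is the largest).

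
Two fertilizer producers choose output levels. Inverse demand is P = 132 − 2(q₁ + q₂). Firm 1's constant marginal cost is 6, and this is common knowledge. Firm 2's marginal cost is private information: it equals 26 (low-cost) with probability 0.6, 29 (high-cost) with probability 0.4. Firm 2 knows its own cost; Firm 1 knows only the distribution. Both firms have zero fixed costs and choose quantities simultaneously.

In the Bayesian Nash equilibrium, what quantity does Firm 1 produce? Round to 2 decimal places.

24.53

Type-c best response for Firm 2: q₂(c) = (132 − c)/4 − q₁/2.
Firm 1 maximizes expected profit; its first-order condition is 132 − 4q₁ − 2E[q₂] − 6 = 0.
Substituting E[q₂] and solving: E[c₂] = 27.2, so q₁ = (132 − 2·6 + 27.2)/6 = 24.5333.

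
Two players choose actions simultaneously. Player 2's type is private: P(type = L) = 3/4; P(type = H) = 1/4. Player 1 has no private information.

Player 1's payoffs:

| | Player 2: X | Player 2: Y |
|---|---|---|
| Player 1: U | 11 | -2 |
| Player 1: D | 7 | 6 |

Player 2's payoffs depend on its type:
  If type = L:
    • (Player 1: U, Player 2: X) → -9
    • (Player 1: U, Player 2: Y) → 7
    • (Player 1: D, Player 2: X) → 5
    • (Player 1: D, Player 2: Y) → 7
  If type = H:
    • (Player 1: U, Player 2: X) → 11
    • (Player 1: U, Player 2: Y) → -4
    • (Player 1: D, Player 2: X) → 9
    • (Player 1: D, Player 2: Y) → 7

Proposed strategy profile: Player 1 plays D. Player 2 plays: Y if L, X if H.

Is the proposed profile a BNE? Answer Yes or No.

A profile is a BNE iff every type of every player is best-responding given beliefs about the other side.
Player 1 plays D: E[D] = 3/4·(6) + 1/4·(7) = 25/4; E[U] = 5/4. Best-responding. ✓
Player 2 (type L), facing D: X gives 5, Y gives 7. Proposed Y is best. ✓
Player 2 (type H), facing D: X gives 9, Y gives 7. Proposed X is best. ✓

Yes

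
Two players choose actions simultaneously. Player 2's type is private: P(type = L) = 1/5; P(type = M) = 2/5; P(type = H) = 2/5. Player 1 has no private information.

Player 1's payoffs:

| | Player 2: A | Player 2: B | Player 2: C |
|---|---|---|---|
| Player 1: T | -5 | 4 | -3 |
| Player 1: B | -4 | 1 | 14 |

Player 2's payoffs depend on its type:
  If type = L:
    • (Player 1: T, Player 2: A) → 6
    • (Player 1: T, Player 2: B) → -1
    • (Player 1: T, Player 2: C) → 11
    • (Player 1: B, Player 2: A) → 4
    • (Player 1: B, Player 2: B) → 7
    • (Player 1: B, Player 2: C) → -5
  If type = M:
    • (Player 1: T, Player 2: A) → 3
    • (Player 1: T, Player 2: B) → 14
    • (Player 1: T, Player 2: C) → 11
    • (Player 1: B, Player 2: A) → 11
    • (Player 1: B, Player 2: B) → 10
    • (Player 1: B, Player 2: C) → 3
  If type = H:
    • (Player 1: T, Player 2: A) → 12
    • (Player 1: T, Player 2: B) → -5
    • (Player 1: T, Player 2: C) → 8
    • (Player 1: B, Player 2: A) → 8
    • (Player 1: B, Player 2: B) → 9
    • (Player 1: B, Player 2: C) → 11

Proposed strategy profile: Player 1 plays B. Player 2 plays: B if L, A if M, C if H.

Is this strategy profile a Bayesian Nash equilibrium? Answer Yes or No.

A profile is a BNE iff every type of every player is best-responding given beliefs about the other side.
Player 1 plays B: E[B] = 1/5·(1) + 2/5·(-4) + 2/5·(14) = 21/5; E[T] = -12/5. Best-responding. ✓
Player 2 (type L), facing B: A gives 4, B gives 7, C gives -5. Proposed B is best. ✓
Player 2 (type M), facing B: A gives 11, B gives 10, C gives 3. Proposed A is best. ✓
Player 2 (type H), facing B: A gives 8, B gives 9, C gives 11. Proposed C is best. ✓

Yes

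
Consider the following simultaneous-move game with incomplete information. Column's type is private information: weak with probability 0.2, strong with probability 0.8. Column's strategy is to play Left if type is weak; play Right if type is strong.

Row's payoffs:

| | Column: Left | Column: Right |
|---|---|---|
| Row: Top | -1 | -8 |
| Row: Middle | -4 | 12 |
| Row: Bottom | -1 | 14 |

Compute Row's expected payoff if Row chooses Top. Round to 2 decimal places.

E[Top] = 0.2·(-1) + 0.8·(-8) = (-0.2) + (-6.4) = -6.6

-6.60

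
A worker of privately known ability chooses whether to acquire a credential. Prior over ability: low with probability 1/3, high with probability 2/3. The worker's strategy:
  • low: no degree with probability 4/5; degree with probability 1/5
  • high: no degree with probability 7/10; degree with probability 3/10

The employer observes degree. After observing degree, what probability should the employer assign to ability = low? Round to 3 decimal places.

0.250

Apply Bayes' rule using the sender's strategy as the likelihood.
P(degree) = (1/3)·(1/5) + (2/3)·(3/10) = 4/15
P(low | degree) = ((1/3)·(1/5)) / (4/15) = (1/15) / (4/15) = 1/4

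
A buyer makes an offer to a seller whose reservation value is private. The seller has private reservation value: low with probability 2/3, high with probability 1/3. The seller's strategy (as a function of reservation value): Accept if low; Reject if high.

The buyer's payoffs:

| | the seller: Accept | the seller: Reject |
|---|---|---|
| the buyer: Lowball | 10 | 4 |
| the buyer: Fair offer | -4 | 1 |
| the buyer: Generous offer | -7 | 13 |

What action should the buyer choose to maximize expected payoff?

Lowball

E[Lowball] = 2/3·(10) + 1/3·(4) = 8
E[Fair offer] = 2/3·(-4) + 1/3·(1) = -7/3
E[Generous offer] = 2/3·(-7) + 1/3·(13) = -1/3
Best response: Lowball (8 is the largest).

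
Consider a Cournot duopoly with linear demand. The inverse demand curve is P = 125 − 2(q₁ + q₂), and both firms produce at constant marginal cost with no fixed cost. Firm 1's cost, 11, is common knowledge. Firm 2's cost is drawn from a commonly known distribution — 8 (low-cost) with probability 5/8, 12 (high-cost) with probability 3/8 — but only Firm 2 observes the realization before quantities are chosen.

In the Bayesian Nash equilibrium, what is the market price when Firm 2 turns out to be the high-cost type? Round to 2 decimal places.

49.75

Type-c best response for Firm 2: q₂(c) = (125 − c)/4 − q₁/2.
Firm 1 maximizes expected profit; its first-order condition is 125 − 4q₁ − 2E[q₂] − 11 = 0.
Substituting E[q₂] and solving: E[c₂] = 9.5, so q₁ = (125 − 2·11 + 9.5)/6 = 18.75.
q₂(high-cost) = 18.875, so P = 125 − 2·(18.75 + 18.875) = 49.75.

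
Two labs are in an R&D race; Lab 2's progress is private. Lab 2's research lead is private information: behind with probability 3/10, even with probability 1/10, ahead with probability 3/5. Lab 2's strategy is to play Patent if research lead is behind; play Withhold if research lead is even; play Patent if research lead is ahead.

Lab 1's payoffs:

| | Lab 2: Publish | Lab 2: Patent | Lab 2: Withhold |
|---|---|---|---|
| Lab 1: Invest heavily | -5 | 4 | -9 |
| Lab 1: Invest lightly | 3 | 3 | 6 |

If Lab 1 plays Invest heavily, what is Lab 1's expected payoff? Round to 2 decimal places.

2.70

E[Invest heavily] = 3/10·4 + 1/10·(-9) + 3/5·4 = 6/5 + (-9/10) + 12/5 = 27/10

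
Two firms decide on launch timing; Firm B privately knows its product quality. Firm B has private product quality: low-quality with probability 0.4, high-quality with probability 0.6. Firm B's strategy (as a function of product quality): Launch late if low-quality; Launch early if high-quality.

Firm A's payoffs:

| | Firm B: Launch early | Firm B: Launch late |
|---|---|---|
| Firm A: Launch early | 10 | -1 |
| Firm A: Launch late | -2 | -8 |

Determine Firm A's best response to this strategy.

Launch early

E[Launch early] = 0.4·(-1) + 0.6·(10) = 5.6
E[Launch late] = 0.4·(-8) + 0.6·(-2) = -4.4
Best response: Launch early (5.6 is the largest).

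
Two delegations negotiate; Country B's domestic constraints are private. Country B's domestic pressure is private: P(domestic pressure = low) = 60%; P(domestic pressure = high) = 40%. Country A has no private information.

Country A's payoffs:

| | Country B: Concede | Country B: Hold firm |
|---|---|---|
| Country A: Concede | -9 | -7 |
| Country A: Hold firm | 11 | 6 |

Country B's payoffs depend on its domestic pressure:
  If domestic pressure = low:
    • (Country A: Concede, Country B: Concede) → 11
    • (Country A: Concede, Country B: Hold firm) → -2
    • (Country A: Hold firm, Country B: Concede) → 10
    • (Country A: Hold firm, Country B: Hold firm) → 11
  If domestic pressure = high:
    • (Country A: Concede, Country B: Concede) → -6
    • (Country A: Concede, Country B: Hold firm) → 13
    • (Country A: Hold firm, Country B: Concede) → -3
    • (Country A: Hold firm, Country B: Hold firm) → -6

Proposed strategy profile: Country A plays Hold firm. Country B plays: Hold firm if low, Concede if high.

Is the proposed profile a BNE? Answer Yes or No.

Country A plays Hold firm: E[Hold firm] = 0.6·(6) + 0.4·(11) = 8; E[Concede] = -7.8. Best-responding. ✓
Country B (domestic pressure low), facing Hold firm: Concede gives 10, Hold firm gives 11. Proposed Hold firm is best. ✓
Country B (domestic pressure high), facing Hold firm: Concede gives -3, Hold firm gives -6. Proposed Concede is best. ✓

Yes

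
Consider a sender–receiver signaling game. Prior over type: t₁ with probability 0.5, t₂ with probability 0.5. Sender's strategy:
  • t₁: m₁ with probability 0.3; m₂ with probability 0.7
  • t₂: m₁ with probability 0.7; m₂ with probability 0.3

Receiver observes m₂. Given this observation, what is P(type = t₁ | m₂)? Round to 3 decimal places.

P(m₂) = 0.5·0.7 + 0.5·0.3 = 0.5
P(t₁ | m₂) = (0.5·0.7) / 0.5 = 0.35 / 0.5 = 0.7

0.700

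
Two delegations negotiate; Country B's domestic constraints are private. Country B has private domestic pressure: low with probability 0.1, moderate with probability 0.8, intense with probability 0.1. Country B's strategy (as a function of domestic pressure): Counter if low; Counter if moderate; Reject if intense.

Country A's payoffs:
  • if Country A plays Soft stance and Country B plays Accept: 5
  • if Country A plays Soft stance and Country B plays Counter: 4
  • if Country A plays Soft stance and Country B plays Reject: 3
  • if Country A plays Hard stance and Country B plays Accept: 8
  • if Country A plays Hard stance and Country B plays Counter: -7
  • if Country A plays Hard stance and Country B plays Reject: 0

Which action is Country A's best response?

Compute Country A's expected payoff for each action, taking the expectation over Country B's type.
E[Soft stance] = 0.1·(4) + 0.8·(4) + 0.1·(3) = 3.9
E[Hard stance] = 0.1·(-7) + 0.8·(-7) + 0.1·(0) = -6.3
Best response: Soft stance (3.9 is the largest).

Soft stance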